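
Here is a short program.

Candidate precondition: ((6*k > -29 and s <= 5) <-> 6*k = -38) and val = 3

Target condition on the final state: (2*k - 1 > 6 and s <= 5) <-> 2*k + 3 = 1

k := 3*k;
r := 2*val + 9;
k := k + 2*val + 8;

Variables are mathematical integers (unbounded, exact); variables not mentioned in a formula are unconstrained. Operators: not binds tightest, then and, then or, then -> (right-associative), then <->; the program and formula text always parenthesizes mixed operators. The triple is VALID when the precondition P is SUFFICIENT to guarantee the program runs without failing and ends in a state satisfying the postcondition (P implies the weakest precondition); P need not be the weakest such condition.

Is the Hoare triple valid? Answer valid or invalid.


Working backward. After the program, the postcondition (2*k - 1 > 6 and s <= 5) <-> 2*k + 3 = 1 must hold; in canonical form it is (2*k > 7 and s <= 5) <-> 2*k = -2.
Before k := k + 2*val + 8: (2*k + 4*val > -9 and s <= 5) <-> 2*k + 4*val = -18
Before r := 2*val + 9: (2*k + 4*val > -9 and s <= 5) <-> 2*k + 4*val = -18
Before k := 3*k: (6*k + 4*val > -9 and s <= 5) <-> 6*k + 4*val = -18
The weakest precondition is (6*k + 4*val > -9 and s <= 5) <-> 6*k + 4*val = -18.
Check whether ((6*k > -29 and s <= 5) <-> 6*k = -38) and val = 3 implies it.
Countermodel: at the initial state k = -5, s = 5, val = 3, the precondition holds but the weakest precondition fails.
Answer: invalid


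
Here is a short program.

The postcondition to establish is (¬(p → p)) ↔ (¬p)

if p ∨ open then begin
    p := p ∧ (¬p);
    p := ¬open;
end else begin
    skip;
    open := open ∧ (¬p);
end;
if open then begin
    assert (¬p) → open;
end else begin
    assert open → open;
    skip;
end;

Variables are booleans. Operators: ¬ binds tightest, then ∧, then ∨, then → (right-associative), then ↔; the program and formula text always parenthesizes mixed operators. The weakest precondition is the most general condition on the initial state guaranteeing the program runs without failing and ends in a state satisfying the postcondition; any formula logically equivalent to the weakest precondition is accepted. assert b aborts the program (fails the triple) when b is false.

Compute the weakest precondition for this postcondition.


Working backward. After the program, the postcondition (¬(p → p)) ↔ (¬p) must hold; in canonical form it is p.
Then branch requires ((¬p) → open) ∧ p; else branch requires p.
Before the if: (open → (((¬p) → open) ∧ p)) ∧ ((¬open) → p)
Then branch requires open → (¬open); else branch requires ((open ∧ (¬p)) → (((¬p) → (open ∧ (¬p))) ∧ p)) ∧ ((¬(open ∧ (¬p))) → p).
Before the if: ((p ∨ open) → (open → (¬open))) ∧ ((¬(p ∨ open)) → (((open ∧ (¬p)) → (((¬p) → (open ∧ (¬p))) ∧ p)) ∧ ((¬(open ∧ (¬p))) → p)))
Answer: WP = ((p ∨ open) → (open → (¬open))) ∧ ((¬(p ∨ open)) → (((open ∧ (¬p)) → (((¬p) → (open ∧ (¬p))) ∧ p)) ∧ ((¬(open ∧ (¬p))) → p)))


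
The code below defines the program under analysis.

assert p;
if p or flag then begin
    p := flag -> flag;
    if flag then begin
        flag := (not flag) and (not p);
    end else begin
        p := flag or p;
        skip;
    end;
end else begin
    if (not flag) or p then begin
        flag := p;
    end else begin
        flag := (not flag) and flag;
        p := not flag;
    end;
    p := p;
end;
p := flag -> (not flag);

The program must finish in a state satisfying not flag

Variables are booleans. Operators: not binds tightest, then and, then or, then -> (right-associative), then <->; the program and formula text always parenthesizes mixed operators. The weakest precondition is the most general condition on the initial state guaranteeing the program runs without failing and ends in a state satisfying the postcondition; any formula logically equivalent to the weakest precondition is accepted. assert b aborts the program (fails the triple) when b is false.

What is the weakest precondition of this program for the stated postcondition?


Working backward. After the program, not flag must hold.
Before p := flag -> (not flag): not flag
Then branch requires true; else branch requires ((not flag) or p) -> (not p).
Before the if: (not (p or flag)) -> (((not flag) or p) -> (not p))
Before assert p: p and ((not (p or flag)) -> (((not flag) or p) -> (not p)))
Answer: WP = p and ((not (p or flag)) -> (((not flag) or p) -> (not p)))


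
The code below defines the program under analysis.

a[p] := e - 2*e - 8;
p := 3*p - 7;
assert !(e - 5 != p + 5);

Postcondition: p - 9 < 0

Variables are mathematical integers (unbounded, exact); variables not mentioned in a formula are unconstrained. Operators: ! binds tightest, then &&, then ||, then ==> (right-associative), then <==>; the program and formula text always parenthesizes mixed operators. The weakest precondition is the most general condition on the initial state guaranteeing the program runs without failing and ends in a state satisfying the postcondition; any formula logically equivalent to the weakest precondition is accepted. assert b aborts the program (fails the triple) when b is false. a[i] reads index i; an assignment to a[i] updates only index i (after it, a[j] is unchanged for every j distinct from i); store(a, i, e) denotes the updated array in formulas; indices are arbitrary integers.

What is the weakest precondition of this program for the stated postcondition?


Working backward. After the program, the postcondition p - 9 < 0 must hold; in canonical form it is p < 9.
Before assert !(e - 5 != p + 5): (!(e != p + 10)) && p < 9
Before p := 3*p - 7: (!(e != 3*p + 3)) && 3*p < 16
Before a[p] := e - 2*e - 8: (!(e != 3*p + 3)) && 3*p < 16
Answer: WP = (!(e != 3*p + 3)) && 3*p < 16


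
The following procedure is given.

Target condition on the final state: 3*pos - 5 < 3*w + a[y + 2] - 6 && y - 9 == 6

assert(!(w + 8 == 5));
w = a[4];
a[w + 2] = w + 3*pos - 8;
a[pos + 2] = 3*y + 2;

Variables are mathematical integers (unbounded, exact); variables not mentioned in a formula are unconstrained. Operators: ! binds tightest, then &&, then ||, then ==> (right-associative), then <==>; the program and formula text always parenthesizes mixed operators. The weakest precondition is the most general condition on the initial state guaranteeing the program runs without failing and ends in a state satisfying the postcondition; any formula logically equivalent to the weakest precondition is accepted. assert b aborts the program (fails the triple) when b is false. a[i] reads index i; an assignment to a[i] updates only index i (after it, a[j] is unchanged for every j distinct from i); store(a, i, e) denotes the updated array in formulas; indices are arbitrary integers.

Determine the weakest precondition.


Working backward. After the program, the postcondition 3*pos - 5 < 3*w + a[y + 2] - 6 && y - 9 == 6 must hold; in canonical form it is 3*pos < a[y + 2] + 3*w - 1 && y == 15.
Before a[pos + 2] := 3*y + 2: 3*pos < store(a, pos + 2, 3*y + 2)[y + 2] + 3*w - 1 && y == 15
Before a[w + 2] := w + 3*pos - 8: 3*pos < store(store(a, w + 2, 3*pos + w - 8), pos + 2, 3*y + 2)[y + 2] + 3*w - 1 && y == 15
Before w := a[4]: 3*pos < 3*a[4] + store(store(a, a[4] + 2, a[4] + 3*pos - 8), pos + 2, 3*y + 2)[y + 2] - 1 && y == 15
Before assert !(w + 8 == 5): (!(w == -3)) && 3*pos < 3*a[4] + store(store(a, a[4] + 2, a[4] + 3*pos - 8), pos + 2, 3*y + 2)[y + 2] - 1 && y == 15
Answer: WP = (!(w == -3)) && 3*pos < 3*a[4] + store(store(a, a[4] + 2, a[4] + 3*pos - 8), pos + 2, 3*y + 2)[y + 2] - 1 && y == 15


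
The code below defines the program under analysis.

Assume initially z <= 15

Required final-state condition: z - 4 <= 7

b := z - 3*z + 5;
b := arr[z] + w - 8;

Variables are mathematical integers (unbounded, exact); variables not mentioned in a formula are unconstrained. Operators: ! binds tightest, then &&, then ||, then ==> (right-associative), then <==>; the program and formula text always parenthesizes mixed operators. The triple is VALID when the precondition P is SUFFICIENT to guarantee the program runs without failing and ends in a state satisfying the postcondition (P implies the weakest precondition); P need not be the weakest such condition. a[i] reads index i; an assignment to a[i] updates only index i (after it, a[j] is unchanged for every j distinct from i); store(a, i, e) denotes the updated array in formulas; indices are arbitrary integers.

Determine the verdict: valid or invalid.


Working backward. After the program, the postcondition z - 4 <= 7 must hold; in canonical form it is z <= 11.
Before b := arr[z] + w - 8: z <= 11
Before b := z - 3*z + 5: z <= 11
The weakest precondition is z <= 11.
Check whether z <= 15 implies it.
Countermodel: at the initial state z = 12, the precondition holds but the weakest precondition fails.
Answer: invalid


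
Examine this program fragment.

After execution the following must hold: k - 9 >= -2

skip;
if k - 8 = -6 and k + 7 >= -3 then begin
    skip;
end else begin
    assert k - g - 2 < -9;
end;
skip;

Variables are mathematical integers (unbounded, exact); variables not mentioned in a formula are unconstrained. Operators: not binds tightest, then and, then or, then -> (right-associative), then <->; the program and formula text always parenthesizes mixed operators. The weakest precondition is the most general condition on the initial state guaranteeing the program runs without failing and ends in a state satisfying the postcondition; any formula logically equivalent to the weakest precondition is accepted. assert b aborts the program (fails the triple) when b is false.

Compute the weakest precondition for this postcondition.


Working backward. After the program, the postcondition k - 9 >= -2 must hold; in canonical form it is k >= 7.
Before skip: k >= 7
Then branch requires k >= 7; else branch requires k < g - 7 and k >= 7.
Before the if: ((k = 2 and k >= -10) -> k >= 7) and ((not (k = 2 and k >= -10)) -> (k < g - 7 and k >= 7))
Before skip: ((k = 2 and k >= -10) -> k >= 7) and ((not (k = 2 and k >= -10)) -> (k < g - 7 and k >= 7))
Answer: WP = ((k = 2 and k >= -10) -> k >= 7) and ((not (k = 2 and k >= -10)) -> (k < g - 7 and k >= 7))


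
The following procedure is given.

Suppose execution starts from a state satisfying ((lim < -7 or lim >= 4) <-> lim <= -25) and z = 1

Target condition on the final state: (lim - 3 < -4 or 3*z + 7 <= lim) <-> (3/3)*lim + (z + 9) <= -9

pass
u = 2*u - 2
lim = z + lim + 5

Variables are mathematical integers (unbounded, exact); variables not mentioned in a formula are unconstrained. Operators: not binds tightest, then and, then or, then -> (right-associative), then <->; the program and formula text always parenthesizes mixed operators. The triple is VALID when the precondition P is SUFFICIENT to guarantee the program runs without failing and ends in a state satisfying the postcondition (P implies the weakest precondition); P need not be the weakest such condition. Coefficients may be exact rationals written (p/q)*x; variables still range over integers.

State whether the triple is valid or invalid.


Working backward. After the program, the postcondition (lim - 3 < -4 or 3*z + 7 <= lim) <-> (3/3)*lim + (z + 9) <= -9 must hold; in canonical form it is (lim < -1 or 3*z <= lim - 7) <-> lim + z <= -18.
Before lim := z + lim + 5: (lim + z < -6 or 2*z <= lim - 2) <-> lim + 2*z <= -23
Before u := 2*u - 2: (lim + z < -6 or 2*z <= lim - 2) <-> lim + 2*z <= -23
Before skip: (lim + z < -6 or 2*z <= lim - 2) <-> lim + 2*z <= -23
The weakest precondition is (lim + z < -6 or 2*z <= lim - 2) <-> lim + 2*z <= -23.
Check whether ((lim < -7 or lim >= 4) <-> lim <= -25) and z = 1 implies it.
Every state satisfying the precondition satisfies the weakest precondition: the implication holds.
Answer: valid


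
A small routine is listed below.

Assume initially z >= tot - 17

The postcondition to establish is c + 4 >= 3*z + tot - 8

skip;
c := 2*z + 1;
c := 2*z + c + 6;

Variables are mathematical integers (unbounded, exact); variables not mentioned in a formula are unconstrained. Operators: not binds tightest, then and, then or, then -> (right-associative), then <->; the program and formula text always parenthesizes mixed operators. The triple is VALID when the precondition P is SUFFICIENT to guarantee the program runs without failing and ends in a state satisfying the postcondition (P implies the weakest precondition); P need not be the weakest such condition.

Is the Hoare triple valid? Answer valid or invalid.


Working backward. After the program, the postcondition c + 4 >= 3*z + tot - 8 must hold; in canonical form it is c >= tot + 3*z - 12.
Before c := 2*z + c + 6: c >= tot + z - 18
Before c := 2*z + 1: z >= tot - 19
Before skip: z >= tot - 19
The weakest precondition is z >= tot - 19.
Check whether z >= tot - 17 implies it.
Every state satisfying the precondition satisfies the weakest precondition: the implication holds.
Answer: valid


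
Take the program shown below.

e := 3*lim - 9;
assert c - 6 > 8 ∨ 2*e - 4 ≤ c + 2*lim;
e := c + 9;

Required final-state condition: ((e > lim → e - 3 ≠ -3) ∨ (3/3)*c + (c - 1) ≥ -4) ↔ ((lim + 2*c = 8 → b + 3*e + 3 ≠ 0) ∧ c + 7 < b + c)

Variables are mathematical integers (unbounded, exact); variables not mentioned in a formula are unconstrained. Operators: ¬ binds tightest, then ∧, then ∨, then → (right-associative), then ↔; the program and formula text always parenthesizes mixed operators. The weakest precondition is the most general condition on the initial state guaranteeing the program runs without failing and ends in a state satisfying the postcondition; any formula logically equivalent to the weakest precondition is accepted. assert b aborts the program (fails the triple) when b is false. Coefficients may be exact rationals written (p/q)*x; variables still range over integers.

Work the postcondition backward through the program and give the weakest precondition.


Working backward. After the program, the postcondition ((e > lim → e - 3 ≠ -3) ∨ (3/3)*c + (c - 1) ≥ -4) ↔ ((lim + 2*c = 8 → b + 3*e + 3 ≠ 0) ∧ c + 7 < b + c) must hold; in canonical form it is ((e > lim → e ≠ 0) ∨ 2*c ≥ -3) ↔ ((2*c + lim = 8 → b + 3*e ≠ -3) ∧ b > 7).
Before e := c + 9: ((c > lim - 9 → c ≠ -9) ∨ 2*c ≥ -3) ↔ ((2*c + lim = 8 → b + 3*c ≠ -30) ∧ b > 7)
Before assert c - 6 > 8 ∨ 2*e - 4 ≤ c + 2*lim: (c > 14 ∨ 2*e ≤ c + 2*lim + 4) ∧ (((c > lim - 9 → c ≠ -9) ∨ 2*c ≥ -3) ↔ ((2*c + lim = 8 → b + 3*c ≠ -30) ∧ b > 7))
Before e := 3*lim - 9: (c > 14 ∨ 4*lim ≤ c + 22) ∧ (((c > lim - 9 → c ≠ -9) ∨ 2*c ≥ -3) ↔ ((2*c + lim = 8 → b + 3*c ≠ -30) ∧ b > 7))
Answer: WP = (c > 14 ∨ 4*lim ≤ c + 22) ∧ (((c > lim - 9 → c ≠ -9) ∨ 2*c ≥ -3) ↔ ((2*c + lim = 8 → b + 3*c ≠ -30) ∧ b > 7))


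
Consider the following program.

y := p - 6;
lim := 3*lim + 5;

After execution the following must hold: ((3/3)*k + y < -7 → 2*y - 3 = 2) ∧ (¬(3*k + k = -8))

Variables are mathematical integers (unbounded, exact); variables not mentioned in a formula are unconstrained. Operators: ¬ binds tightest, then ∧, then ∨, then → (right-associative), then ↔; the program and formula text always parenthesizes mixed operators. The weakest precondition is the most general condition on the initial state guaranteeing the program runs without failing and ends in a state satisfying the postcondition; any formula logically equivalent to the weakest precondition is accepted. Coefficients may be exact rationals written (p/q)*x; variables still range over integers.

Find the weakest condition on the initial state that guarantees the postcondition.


Working backward. After the program, the postcondition ((3/3)*k + y < -7 → 2*y - 3 = 2) ∧ (¬(3*k + k = -8)) must hold; in canonical form it is (k + y < -7 → 2*y = 5) ∧ (¬(4*k = -8)).
Before lim := 3*lim + 5: (k + y < -7 → 2*y = 5) ∧ (¬(4*k = -8))
Before y := p - 6: (k + p < -1 → 2*p = 17) ∧ (¬(4*k = -8))
Answer: WP = (k + p < -1 → 2*p = 17) ∧ (¬(4*k = -8))


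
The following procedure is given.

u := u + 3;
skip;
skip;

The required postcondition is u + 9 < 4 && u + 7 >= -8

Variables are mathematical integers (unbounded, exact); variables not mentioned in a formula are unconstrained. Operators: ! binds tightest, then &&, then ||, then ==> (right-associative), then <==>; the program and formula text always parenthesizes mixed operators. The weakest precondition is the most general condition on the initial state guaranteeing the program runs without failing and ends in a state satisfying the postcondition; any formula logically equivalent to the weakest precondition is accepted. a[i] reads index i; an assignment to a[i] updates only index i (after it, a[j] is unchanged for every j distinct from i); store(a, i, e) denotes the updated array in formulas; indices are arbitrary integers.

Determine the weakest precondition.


Working backward. After the program, the postcondition u + 9 < 4 && u + 7 >= -8 must hold; in canonical form it is u < -5 && u >= -15.
Before skip: u < -5 && u >= -15
Before skip: u < -5 && u >= -15
Before u := u + 3: u < -8 && u >= -18
Answer: WP = u < -8 && u >= -18


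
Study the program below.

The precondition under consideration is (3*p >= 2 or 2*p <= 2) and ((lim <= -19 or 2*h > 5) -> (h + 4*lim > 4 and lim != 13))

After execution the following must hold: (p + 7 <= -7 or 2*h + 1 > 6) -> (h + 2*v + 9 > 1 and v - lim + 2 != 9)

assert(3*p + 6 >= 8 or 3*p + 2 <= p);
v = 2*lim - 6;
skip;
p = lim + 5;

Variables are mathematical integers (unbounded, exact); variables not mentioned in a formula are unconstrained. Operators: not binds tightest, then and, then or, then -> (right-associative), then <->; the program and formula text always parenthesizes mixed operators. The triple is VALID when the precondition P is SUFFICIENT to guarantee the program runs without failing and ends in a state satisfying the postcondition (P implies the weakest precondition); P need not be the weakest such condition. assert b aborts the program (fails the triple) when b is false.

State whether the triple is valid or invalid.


Working backward. After the program, the postcondition (p + 7 <= -7 or 2*h + 1 > 6) -> (h + 2*v + 9 > 1 and v - lim + 2 != 9) must hold; in canonical form it is (p <= -14 or 2*h > 5) -> (h + 2*v > -8 and v != lim + 7).
Before p := lim + 5: (lim <= -19 or 2*h > 5) -> (h + 2*v > -8 and v != lim + 7)
Before skip: (lim <= -19 or 2*h > 5) -> (h + 2*v > -8 and v != lim + 7)
Before v := 2*lim - 6: (lim <= -19 or 2*h > 5) -> (h + 4*lim > 4 and lim != 13)
Before assert 3*p + 6 >= 8 or 3*p + 2 <= p: (3*p >= 2 or 2*p <= -2) and ((lim <= -19 or 2*h > 5) -> (h + 4*lim > 4 and lim != 13))
The weakest precondition is (3*p >= 2 or 2*p <= -2) and ((lim <= -19 or 2*h > 5) -> (h + 4*lim > 4 and lim != 13)).
Check whether (3*p >= 2 or 2*p <= 2) and ((lim <= -19 or 2*h > 5) -> (h + 4*lim > 4 and lim != 13)) implies it.
Countermodel: at the initial state h = 5, lim = 0, p = 0, the precondition holds but the weakest precondition fails.
Answer: invalid


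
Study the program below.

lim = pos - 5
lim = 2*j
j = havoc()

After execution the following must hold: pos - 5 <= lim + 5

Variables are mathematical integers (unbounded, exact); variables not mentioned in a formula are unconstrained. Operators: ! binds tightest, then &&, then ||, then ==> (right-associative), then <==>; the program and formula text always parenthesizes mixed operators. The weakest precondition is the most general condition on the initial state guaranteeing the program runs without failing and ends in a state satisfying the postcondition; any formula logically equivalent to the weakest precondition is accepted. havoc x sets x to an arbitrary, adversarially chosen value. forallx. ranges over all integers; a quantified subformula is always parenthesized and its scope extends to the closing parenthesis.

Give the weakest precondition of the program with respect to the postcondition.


Working backward. After the program, the postcondition pos - 5 <= lim + 5 must hold; in canonical form it is pos <= lim + 10.
Before havoc j: pos <= lim + 10
Before lim := 2*j: pos <= 2*j + 10
Before lim := pos - 5: pos <= 2*j + 10
Answer: WP = pos <= 2*j + 10


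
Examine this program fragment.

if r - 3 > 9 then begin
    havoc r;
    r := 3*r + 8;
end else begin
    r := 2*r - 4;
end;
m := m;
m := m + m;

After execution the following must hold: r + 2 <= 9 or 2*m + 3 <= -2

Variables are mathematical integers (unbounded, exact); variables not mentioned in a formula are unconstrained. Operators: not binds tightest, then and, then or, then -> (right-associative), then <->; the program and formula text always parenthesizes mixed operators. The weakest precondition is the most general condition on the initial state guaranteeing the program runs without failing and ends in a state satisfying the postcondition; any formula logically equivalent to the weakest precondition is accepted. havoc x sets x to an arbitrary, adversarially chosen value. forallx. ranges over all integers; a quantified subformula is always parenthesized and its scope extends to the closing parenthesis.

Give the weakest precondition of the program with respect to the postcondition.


Working backward. After the program, the postcondition r + 2 <= 9 or 2*m + 3 <= -2 must hold; in canonical form it is r <= 7 or 2*m <= -5.
Before m := m + m: r <= 7 or 4*m <= -5
Before m := m: r <= 7 or 4*m <= -5
Then branch requires forall r_1. (3*r_1 <= -1 or 4*m <= -5); else branch requires 2*r <= 11 or 4*m <= -5.
Before the if: (r > 12 -> (forall r_1. (3*r_1 <= -1 or 4*m <= -5))) and ((not (r > 12)) -> (2*r <= 11 or 4*m <= -5))
Answer: WP = (r > 12 -> (forall r_1. (3*r_1 <= -1 or 4*m <= -5))) and ((not (r > 12)) -> (2*r <= 11 or 4*m <= -5))


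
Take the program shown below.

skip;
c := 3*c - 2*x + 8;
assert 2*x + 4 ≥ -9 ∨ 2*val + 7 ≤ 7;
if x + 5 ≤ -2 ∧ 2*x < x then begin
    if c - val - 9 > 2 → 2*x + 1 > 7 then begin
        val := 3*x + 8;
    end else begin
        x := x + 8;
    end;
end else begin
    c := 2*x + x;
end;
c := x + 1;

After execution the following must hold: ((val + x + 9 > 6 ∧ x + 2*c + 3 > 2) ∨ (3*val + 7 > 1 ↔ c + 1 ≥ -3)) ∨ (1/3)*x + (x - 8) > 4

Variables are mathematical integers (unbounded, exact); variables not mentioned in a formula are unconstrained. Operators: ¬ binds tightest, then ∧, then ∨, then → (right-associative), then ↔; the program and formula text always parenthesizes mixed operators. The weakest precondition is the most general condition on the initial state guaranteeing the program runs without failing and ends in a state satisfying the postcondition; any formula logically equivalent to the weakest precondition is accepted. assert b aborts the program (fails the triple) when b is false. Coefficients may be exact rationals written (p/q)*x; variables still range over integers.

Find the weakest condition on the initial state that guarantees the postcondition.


Working backward. After the program, the postcondition ((val + x + 9 > 6 ∧ x + 2*c + 3 > 2) ∨ (3*val + 7 > 1 ↔ c + 1 ≥ -3)) ∨ (1/3)*x + (x - 8) > 4 must hold; in canonical form it is (val + x > -3 ∧ 2*c + x > -1) ∨ (3*val > -6 ↔ c ≥ -4) ∨ (4/3)*x > 12.
Before c := x + 1: (val + x > -3 ∧ 3*x > -3) ∨ (3*val > -6 ↔ x ≥ -5) ∨ (4/3)*x > 12
Then branch requires ((c > val + 11 → 2*x > 6) → ((4*x > -11 ∧ 3*x > -3) ∨ (9*x > -30 ↔ x ≥ -5) ∨ (4/3)*x > 12)) ∧ ((¬(c > val + 11 → 2*x > 6)) → ((val + x > -11 ∧ 3*x > -27) ∨ (3*val > -6 ↔ x ≥ -13) ∨ (4/3)*x > 4/3)); else branch requires (val + x > -3 ∧ 3*x > -3) ∨ (3*val > -6 ↔ x ≥ -5) ∨ (4/3)*x > 12.
Before the if: ((x ≤ -7 ∧ x < 0) → (((c > val + 11 → 2*x > 6) → ((4*x > -11 ∧ 3*x > -3) ∨ (9*x > -30 ↔ x ≥ -5) ∨ (4/3)*x > 12)) ∧ ((¬(c > val + 11 → 2*x > 6)) → ((val + x > -11 ∧ 3*x > -27) ∨ (3*val > -6 ↔ x ≥ -13) ∨ (4/3)*x > 4/3)))) ∧ ((¬(x ≤ -7 ∧ x < 0)) → ((val + x > -3 ∧ 3*x > -3) ∨ (3*val > -6 ↔ x ≥ -5) ∨ (4/3)*x > 12))
Before assert 2*x + 4 ≥ -9 ∨ 2*val + 7 ≤ 7: (2*x ≥ -13 ∨ 2*val ≤ 0) ∧ ((x ≤ -7 ∧ x < 0) → (((c > val + 11 → 2*x > 6) → ((4*x > -11 ∧ 3*x > -3) ∨ (9*x > -30 ↔ x ≥ -5) ∨ (4/3)*x > 12)) ∧ ((¬(c > val + 11 → 2*x > 6)) → ((val + x > -11 ∧ 3*x > -27) ∨ (3*val > -6 ↔ x ≥ -13) ∨ (4/3)*x > 4/3)))) ∧ ((¬(x ≤ -7 ∧ x < 0)) → ((val + x > -3 ∧ 3*x > -3) ∨ (3*val > -6 ↔ x ≥ -5) ∨ (4/3)*x > 12))
Before c := 3*c - 2*x + 8: (2*x ≥ -13 ∨ 2*val ≤ 0) ∧ ((x ≤ -7 ∧ x < 0) → (((3*c > val + 2*x + 3 → 2*x > 6) → ((4*x > -11 ∧ 3*x > -3) ∨ (9*x > -30 ↔ x ≥ -5) ∨ (4/3)*x > 12)) ∧ ((¬(3*c > val + 2*x + 3 → 2*x > 6)) → ((val + x > -11 ∧ 3*x > -27) ∨ (3*val > -6 ↔ x ≥ -13) ∨ (4/3)*x > 4/3)))) ∧ ((¬(x ≤ -7 ∧ x < 0)) → ((val + x > -3 ∧ 3*x > -3) ∨ (3*val > -6 ↔ x ≥ -5) ∨ (4/3)*x > 12))
Before skip: (2*x ≥ -13 ∨ 2*val ≤ 0) ∧ ((x ≤ -7 ∧ x < 0) → (((3*c > val + 2*x + 3 → 2*x > 6) → ((4*x > -11 ∧ 3*x > -3) ∨ (9*x > -30 ↔ x ≥ -5) ∨ (4/3)*x > 12)) ∧ ((¬(3*c > val + 2*x + 3 → 2*x > 6)) → ((val + x > -11 ∧ 3*x > -27) ∨ (3*val > -6 ↔ x ≥ -13) ∨ (4/3)*x > 4/3)))) ∧ ((¬(x ≤ -7 ∧ x < 0)) → ((val + x > -3 ∧ 3*x > -3) ∨ (3*val > -6 ↔ x ≥ -5) ∨ (4/3)*x > 12))
Answer: WP = (2*x ≥ -13 ∨ 2*val ≤ 0) ∧ ((x ≤ -7 ∧ x < 0) → (((3*c > val + 2*x + 3 → 2*x > 6) → ((4*x > -11 ∧ 3*x > -3) ∨ (9*x > -30 ↔ x ≥ -5) ∨ (4/3)*x > 12)) ∧ ((¬(3*c > val + 2*x + 3 → 2*x > 6)) → ((val + x > -11 ∧ 3*x > -27) ∨ (3*val > -6 ↔ x ≥ -13) ∨ (4/3)*x > 4/3)))) ∧ ((¬(x ≤ -7 ∧ x < 0)) → ((val + x > -3 ∧ 3*x > -3) ∨ (3*val > -6 ↔ x ≥ -5) ∨ (4/3)*x > 12))


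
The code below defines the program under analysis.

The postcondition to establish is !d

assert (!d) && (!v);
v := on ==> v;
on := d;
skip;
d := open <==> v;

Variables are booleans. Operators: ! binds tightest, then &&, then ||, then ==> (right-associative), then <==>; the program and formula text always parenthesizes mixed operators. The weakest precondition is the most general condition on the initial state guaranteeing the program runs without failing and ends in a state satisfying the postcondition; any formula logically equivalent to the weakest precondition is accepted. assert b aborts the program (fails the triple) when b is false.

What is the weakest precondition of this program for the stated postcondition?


Working backward. After the program, !d must hold.
Before d := open <==> v: !(open <==> v)
Before skip: !(open <==> v)
Before on := d: !(open <==> v)
Before v := on ==> v: !(open <==> (on ==> v))
Before assert (!d) && (!v): (!d) && (!v) && (!(open <==> (on ==> v)))
Answer: WP = (!d) && (!v) && (!(open <==> (on ==> v)))


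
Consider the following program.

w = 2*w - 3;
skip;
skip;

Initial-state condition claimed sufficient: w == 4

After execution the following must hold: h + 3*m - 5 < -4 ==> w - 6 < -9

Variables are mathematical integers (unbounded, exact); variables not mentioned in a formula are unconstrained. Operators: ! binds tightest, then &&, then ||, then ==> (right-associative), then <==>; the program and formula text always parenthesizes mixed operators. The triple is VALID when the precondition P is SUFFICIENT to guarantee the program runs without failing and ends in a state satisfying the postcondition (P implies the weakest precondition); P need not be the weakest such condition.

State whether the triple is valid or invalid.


Working backward. After the program, the postcondition h + 3*m - 5 < -4 ==> w - 6 < -9 must hold; in canonical form it is h + 3*m < 1 ==> w < -3.
Before skip: h + 3*m < 1 ==> w < -3
Before skip: h + 3*m < 1 ==> w < -3
Before w := 2*w - 3: h + 3*m < 1 ==> 2*w < 0
The weakest precondition is h + 3*m < 1 ==> 2*w < 0.
Check whether w == 4 implies it.
Countermodel: at the initial state h = 0, m = 0, w = 4, the precondition holds but the weakest precondition fails.
Answer: invalid


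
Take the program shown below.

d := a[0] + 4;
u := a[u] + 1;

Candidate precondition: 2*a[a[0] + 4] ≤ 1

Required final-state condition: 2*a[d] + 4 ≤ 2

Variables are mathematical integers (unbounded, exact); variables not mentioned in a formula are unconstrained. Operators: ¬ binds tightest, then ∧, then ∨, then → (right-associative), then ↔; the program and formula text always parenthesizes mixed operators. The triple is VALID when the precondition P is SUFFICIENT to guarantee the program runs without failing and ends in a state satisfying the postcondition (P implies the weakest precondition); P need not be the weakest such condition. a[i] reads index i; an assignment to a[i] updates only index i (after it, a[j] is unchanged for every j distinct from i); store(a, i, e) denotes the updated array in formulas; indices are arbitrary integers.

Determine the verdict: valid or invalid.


Working backward. After the program, the postcondition 2*a[d] + 4 ≤ 2 must hold; in canonical form it is 2*a[d] ≤ -2.
Before u := a[u] + 1: 2*a[d] ≤ -2
Before d := a[0] + 4: 2*a[a[0] + 4] ≤ -2
The weakest precondition is 2*a[a[0] + 4] ≤ -2.
Check whether 2*a[a[0] + 4] ≤ 1 implies it.
Countermodel: at the initial state a = {[0] = 17422, [17426] = 0, elsewhere 17422}, the precondition holds but the weakest precondition fails.
Answer: invalid


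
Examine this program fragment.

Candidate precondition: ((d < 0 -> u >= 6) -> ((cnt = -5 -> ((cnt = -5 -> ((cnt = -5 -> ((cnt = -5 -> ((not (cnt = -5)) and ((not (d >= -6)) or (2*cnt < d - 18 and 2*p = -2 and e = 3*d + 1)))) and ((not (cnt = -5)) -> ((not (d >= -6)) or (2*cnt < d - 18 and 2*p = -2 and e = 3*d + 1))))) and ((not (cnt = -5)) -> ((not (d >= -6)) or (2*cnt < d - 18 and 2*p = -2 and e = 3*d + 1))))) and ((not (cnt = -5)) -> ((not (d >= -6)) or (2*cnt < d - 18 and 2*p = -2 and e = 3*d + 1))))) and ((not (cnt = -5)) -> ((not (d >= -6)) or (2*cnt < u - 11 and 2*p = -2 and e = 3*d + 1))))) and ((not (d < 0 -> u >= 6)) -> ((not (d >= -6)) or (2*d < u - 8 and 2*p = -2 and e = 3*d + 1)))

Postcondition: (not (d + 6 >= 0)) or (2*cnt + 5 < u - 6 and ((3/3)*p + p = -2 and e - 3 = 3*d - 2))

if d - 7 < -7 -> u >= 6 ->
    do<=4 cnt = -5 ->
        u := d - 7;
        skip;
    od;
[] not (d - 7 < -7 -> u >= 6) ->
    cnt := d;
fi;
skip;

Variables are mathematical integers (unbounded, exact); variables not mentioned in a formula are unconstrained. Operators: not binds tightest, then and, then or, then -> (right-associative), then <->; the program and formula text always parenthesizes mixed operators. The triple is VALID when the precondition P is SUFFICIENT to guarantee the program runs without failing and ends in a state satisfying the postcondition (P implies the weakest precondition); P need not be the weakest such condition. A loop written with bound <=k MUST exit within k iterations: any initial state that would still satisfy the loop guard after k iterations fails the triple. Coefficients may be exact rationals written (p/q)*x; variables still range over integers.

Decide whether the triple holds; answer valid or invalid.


Working backward. After the program, the postcondition (not (d + 6 >= 0)) or (2*cnt + 5 < u - 6 and ((3/3)*p + p = -2 and e - 3 = 3*d - 2)) must hold; in canonical form it is (not (d >= -6)) or (2*cnt < u - 11 and 2*p = -2 and e = 3*d + 1).
Before skip: (not (d >= -6)) or (2*cnt < u - 11 and 2*p = -2 and e = 3*d + 1)
Then branch requires (cnt = -5 -> ((cnt = -5 -> ((cnt = -5 -> ((cnt = -5 -> ((not (cnt = -5)) and ((not (d >= -6)) or (2*cnt < d - 18 and 2*p = -2 and e = 3*d + 1)))) and ((not (cnt = -5)) -> ((not (d >= -6)) or (2*cnt < d - 18 and 2*p = -2 and e = 3*d + 1))))) and ((not (cnt = -5)) -> ((not (d >= -6)) or (2*cnt < d - 18 and 2*p = -2 and e = 3*d + 1))))) and ((not (cnt = -5)) -> ((not (d >= -6)) or (2*cnt < d - 18 and 2*p = -2 and e = 3*d + 1))))) and ((not (cnt = -5)) -> ((not (d >= -6)) or (2*cnt < u - 11 and 2*p = -2 and e = 3*d + 1))); else branch requires (not (d >= -6)) or (2*d < u - 11 and 2*p = -2 and e = 3*d + 1).
Before the if: ((d < 0 -> u >= 6) -> ((cnt = -5 -> ((cnt = -5 -> ((cnt = -5 -> ((cnt = -5 -> ((not (cnt = -5)) and ((not (d >= -6)) or (2*cnt < d - 18 and 2*p = -2 and e = 3*d + 1)))) and ((not (cnt = -5)) -> ((not (d >= -6)) or (2*cnt < d - 18 and 2*p = -2 and e = 3*d + 1))))) and ((not (cnt = -5)) -> ((not (d >= -6)) or (2*cnt < d - 18 and 2*p = -2 and e = 3*d + 1))))) and ((not (cnt = -5)) -> ((not (d >= -6)) or (2*cnt < d - 18 and 2*p = -2 and e = 3*d + 1))))) and ((not (cnt = -5)) -> ((not (d >= -6)) or (2*cnt < u - 11 and 2*p = -2 and e = 3*d + 1))))) and ((not (d < 0 -> u >= 6)) -> ((not (d >= -6)) or (2*d < u - 11 and 2*p = -2 and e = 3*d + 1)))
The weakest precondition is ((d < 0 -> u >= 6) -> ((cnt = -5 -> ((cnt = -5 -> ((cnt = -5 -> ((cnt = -5 -> ((not (cnt = -5)) and ((not (d >= -6)) or (2*cnt < d - 18 and 2*p = -2 and e = 3*d + 1)))) and ((not (cnt = -5)) -> ((not (d >= -6)) or (2*cnt < d - 18 and 2*p = -2 and e = 3*d + 1))))) and ((not (cnt = -5)) -> ((not (d >= -6)) or (2*cnt < d - 18 and 2*p = -2 and e = 3*d + 1))))) and ((not (cnt = -5)) -> ((not (d >= -6)) or (2*cnt < d - 18 and 2*p = -2 and e = 3*d + 1))))) and ((not (cnt = -5)) -> ((not (d >= -6)) or (2*cnt < u - 11 and 2*p = -2 and e = 3*d + 1))))) and ((not (d < 0 -> u >= 6)) -> ((not (d >= -6)) or (2*d < u - 11 and 2*p = -2 and e = 3*d + 1))).
Check whether ((d < 0 -> u >= 6) -> ((cnt = -5 -> ((cnt = -5 -> ((cnt = -5 -> ((cnt = -5 -> ((not (cnt = -5)) and ((not (d >= -6)) or (2*cnt < d - 18 and 2*p = -2 and e = 3*d + 1)))) and ((not (cnt = -5)) -> ((not (d >= -6)) or (2*cnt < d - 18 and 2*p = -2 and e = 3*d + 1))))) and ((not (cnt = -5)) -> ((not (d >= -6)) or (2*cnt < d - 18 and 2*p = -2 and e = 3*d + 1))))) and ((not (cnt = -5)) -> ((not (d >= -6)) or (2*cnt < d - 18 and 2*p = -2 and e = 3*d + 1))))) and ((not (cnt = -5)) -> ((not (d >= -6)) or (2*cnt < u - 11 and 2*p = -2 and e = 3*d + 1))))) and ((not (d < 0 -> u >= 6)) -> ((not (d >= -6)) or (2*d < u - 8 and 2*p = -2 and e = 3*d + 1))) implies it.
Countermodel: at the initial state cnt = 0, d = -2, e = -5, p = -1, u = 5, the precondition holds but the weakest precondition fails.
Answer: invalid


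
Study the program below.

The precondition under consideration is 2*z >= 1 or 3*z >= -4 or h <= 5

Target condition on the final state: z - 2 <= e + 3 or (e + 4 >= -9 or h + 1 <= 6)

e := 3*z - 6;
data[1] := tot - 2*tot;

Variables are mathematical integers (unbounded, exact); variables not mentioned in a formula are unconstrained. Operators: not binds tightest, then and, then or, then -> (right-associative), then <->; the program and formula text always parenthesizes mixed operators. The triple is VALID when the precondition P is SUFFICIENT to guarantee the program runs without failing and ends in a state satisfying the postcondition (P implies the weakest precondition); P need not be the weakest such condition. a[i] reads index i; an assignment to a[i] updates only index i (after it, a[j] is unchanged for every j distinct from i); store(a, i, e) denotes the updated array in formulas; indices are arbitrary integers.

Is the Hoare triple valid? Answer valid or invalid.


Working backward. After the program, the postcondition z - 2 <= e + 3 or (e + 4 >= -9 or h + 1 <= 6) must hold; in canonical form it is z <= e + 5 or e >= -13 or h <= 5.
Before data[1] := tot - 2*tot: z <= e + 5 or e >= -13 or h <= 5
Before e := 3*z - 6: 2*z >= 1 or 3*z >= -7 or h <= 5
The weakest precondition is 2*z >= 1 or 3*z >= -7 or h <= 5.
Check whether 2*z >= 1 or 3*z >= -4 or h <= 5 implies it.
Every state satisfying the precondition satisfies the weakest precondition: the implication holds.
Answer: valid


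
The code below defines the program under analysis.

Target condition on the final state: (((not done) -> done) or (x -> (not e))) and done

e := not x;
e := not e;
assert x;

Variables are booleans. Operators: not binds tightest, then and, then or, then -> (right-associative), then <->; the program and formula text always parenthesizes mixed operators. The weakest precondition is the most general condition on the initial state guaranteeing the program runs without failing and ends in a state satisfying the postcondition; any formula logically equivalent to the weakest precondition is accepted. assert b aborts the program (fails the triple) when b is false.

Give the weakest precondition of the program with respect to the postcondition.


Working backward. After the program, (((not done) -> done) or (x -> (not e))) and done must hold.
Before assert x: x and (((not done) -> done) or (x -> (not e))) and done
Before e := not e: x and (((not done) -> done) or (x -> e)) and done
Before e := not x: x and (((not done) -> done) or (x -> (not x))) and done
Answer: WP = x and (((not done) -> done) or (x -> (not x))) and done


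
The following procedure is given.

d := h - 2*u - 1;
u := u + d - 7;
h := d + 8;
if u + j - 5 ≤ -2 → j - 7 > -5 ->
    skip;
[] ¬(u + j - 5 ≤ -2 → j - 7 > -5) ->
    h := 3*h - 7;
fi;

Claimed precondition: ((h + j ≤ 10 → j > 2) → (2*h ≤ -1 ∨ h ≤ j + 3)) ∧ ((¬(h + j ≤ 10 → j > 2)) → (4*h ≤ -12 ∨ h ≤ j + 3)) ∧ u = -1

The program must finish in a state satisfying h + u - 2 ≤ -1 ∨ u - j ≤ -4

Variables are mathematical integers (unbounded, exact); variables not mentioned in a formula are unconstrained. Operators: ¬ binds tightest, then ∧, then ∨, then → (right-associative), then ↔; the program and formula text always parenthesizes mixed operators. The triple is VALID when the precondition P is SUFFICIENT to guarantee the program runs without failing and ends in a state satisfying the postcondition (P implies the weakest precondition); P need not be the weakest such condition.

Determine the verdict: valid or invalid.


Working backward. After the program, the postcondition h + u - 2 ≤ -1 ∨ u - j ≤ -4 must hold; in canonical form it is h + u ≤ 1 ∨ u ≤ j - 4.
Then branch requires h + u ≤ 1 ∨ u ≤ j - 4; else branch requires 3*h + u ≤ 8 ∨ u ≤ j - 4.
Before the if: ((j + u ≤ 3 → j > 2) → (h + u ≤ 1 ∨ u ≤ j - 4)) ∧ ((¬(j + u ≤ 3 → j > 2)) → (3*h + u ≤ 8 ∨ u ≤ j - 4))
Before h := d + 8: ((j + u ≤ 3 → j > 2) → (d + u ≤ -7 ∨ u ≤ j - 4)) ∧ ((¬(j + u ≤ 3 → j > 2)) → (3*d + u ≤ -16 ∨ u ≤ j - 4))
Before u := u + d - 7: ((d + j + u ≤ 10 → j > 2) → (2*d + u ≤ 0 ∨ d + u ≤ j + 3)) ∧ ((¬(d + j + u ≤ 10 → j > 2)) → (4*d + u ≤ -9 ∨ d + u ≤ j + 3))
Before d := h - 2*u - 1: ((h + j ≤ u + 11 → j > 2) → (2*h ≤ 3*u + 2 ∨ h ≤ j + u + 4)) ∧ ((¬(h + j ≤ u + 11 → j > 2)) → (4*h ≤ 7*u - 5 ∨ h ≤ j + u + 4))
The weakest precondition is ((h + j ≤ u + 11 → j > 2) → (2*h ≤ 3*u + 2 ∨ h ≤ j + u + 4)) ∧ ((¬(h + j ≤ u + 11 → j > 2)) → (4*h ≤ 7*u - 5 ∨ h ≤ j + u + 4)).
Check whether ((h + j ≤ 10 → j > 2) → (2*h ≤ -1 ∨ h ≤ j + 3)) ∧ ((¬(h + j ≤ 10 → j > 2)) → (4*h ≤ -12 ∨ h ≤ j + 3)) ∧ u = -1 implies it.
Every state satisfying the precondition satisfies the weakest precondition: the implication holds.
Answer: valid


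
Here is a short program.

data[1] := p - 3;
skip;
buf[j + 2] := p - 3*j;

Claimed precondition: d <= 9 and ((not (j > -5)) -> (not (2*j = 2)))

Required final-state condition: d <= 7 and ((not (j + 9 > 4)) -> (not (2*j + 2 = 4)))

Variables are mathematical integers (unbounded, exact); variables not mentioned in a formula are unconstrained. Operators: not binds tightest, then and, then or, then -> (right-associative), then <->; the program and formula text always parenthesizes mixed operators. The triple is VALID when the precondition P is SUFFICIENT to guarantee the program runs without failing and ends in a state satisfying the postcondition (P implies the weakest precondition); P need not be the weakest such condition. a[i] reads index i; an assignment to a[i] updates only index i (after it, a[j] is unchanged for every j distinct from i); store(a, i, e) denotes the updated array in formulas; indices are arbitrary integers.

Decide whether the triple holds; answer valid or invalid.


Working backward. After the program, the postcondition d <= 7 and ((not (j + 9 > 4)) -> (not (2*j + 2 = 4))) must hold; in canonical form it is d <= 7 and ((not (j > -5)) -> (not (2*j = 2))).
Before buf[j + 2] := p - 3*j: d <= 7 and ((not (j > -5)) -> (not (2*j = 2)))
Before skip: d <= 7 and ((not (j > -5)) -> (not (2*j = 2)))
Before data[1] := p - 3: d <= 7 and ((not (j > -5)) -> (not (2*j = 2)))
The weakest precondition is d <= 7 and ((not (j > -5)) -> (not (2*j = 2))).
Check whether d <= 9 and ((not (j > -5)) -> (not (2*j = 2))) implies it.
Countermodel: at the initial state d = 8, j = 0, the precondition holds but the weakest precondition fails.
Answer: invalid
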